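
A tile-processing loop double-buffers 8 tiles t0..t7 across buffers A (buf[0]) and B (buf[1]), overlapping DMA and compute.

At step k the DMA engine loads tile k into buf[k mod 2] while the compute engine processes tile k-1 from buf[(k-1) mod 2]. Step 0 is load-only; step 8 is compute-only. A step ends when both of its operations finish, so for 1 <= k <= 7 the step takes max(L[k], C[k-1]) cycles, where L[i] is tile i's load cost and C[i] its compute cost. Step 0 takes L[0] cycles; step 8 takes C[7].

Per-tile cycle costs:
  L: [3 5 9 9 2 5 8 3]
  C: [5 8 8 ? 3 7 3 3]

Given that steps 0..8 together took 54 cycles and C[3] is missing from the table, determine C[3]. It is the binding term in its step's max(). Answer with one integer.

C[3] = 9

step 0: dur = L[0]=3 = 3
step 1: dur = max(L[1]=5, C[0]=5) = 5
step 2: dur = max(L[2]=9, C[1]=8) = 9
step 3: dur = max(L[3]=9, C[2]=8) = 9
step 4: dur = max(L[4]=2, C[3]=?) = C[3]  (unknown; binding)
step 5: dur = max(L[5]=5, C[4]=3) = 5
step 6: dur = max(L[6]=8, C[5]=7) = 8
step 7: dur = max(L[7]=3, C[6]=3) = 3
step 8: dur = C[7]=3 = 3
sum of known step durations = 45
dur[4] = total - known = 54 - 45 = 9
C[3] is the binding max in step 4, so C[3] = dur[4] = 9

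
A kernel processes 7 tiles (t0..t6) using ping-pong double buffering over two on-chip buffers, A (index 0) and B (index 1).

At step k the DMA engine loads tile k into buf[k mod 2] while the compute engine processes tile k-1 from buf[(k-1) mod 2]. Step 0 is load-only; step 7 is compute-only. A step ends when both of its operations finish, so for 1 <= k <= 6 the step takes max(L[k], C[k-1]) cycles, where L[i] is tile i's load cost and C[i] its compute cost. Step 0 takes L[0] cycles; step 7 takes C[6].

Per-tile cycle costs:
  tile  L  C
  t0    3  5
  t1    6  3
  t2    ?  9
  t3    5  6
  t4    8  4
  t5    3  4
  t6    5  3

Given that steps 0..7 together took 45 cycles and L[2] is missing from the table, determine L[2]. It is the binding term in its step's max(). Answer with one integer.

step 0 = dur = L[0]=3 = 3
step 1 = dur = max(L[1]=6, C[0]=5) = 6
step 2 = dur = max(L[2]=?, C[1]=3) = L[2]  (unknown; binding)
step 3 = dur = max(L[3]=5, C[2]=9) = 9
step 4 = dur = max(L[4]=8, C[3]=6) = 8
step 5 = dur = max(L[5]=3, C[4]=4) = 4
step 6 = dur = max(L[6]=5, C[5]=4) = 5
step 7 = dur = C[6]=3 = 3
sum of known step durations = 38
dur[2] = total - known = 45 - 38 = 7
L[2] is the binding max in step 2, so L[2] = dur[2] = 7

L[2] = 7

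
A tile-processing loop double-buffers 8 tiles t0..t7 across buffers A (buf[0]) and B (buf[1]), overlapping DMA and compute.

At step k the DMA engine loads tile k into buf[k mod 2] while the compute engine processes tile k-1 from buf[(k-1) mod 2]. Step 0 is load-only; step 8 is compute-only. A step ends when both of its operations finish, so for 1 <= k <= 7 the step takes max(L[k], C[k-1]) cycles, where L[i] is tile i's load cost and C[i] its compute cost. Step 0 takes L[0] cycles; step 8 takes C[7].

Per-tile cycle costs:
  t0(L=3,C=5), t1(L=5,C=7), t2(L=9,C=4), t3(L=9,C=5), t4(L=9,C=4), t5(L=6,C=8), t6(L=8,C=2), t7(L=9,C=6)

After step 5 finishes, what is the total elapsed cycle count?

end_cycle[5] = 41

[0] DMA t0→A (3c) ∥ CU idle ⇒ 3c, clock 3
[1] DMA t1→B (5c) ∥ CU A:t0 (5c) ⇒ 5c, clock 8
[2] DMA t2→A (9c) ∥ CU B:t1 (7c) ⇒ 9c, clock 17
[3] DMA t3→B (9c) ∥ CU A:t2 (4c) ⇒ 9c, clock 26
[4] DMA t4→A (9c) ∥ CU B:t3 (5c) ⇒ 9c, clock 35
[5] DMA t5→B (6c) ∥ CU A:t4 (4c) ⇒ 6c, clock 41
[6] DMA t6→A (8c) ∥ CU B:t5 (8c) ⇒ 8c, clock 49
[7] DMA t7→B (9c) ∥ CU A:t6 (2c) ⇒ 9c, clock 58
[8] DMA idle ∥ CU B:t7 (6c) ⇒ 6c, clock 64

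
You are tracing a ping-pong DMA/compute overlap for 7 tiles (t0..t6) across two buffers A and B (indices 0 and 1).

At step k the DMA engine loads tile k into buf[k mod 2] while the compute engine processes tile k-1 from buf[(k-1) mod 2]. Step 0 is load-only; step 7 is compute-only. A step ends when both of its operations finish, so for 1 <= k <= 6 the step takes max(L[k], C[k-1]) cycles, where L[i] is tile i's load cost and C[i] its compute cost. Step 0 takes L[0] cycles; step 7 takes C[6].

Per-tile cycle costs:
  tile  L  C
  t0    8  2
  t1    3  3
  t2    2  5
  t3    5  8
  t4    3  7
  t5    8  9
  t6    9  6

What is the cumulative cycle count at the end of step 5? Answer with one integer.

[0] DMA t0→A (8c) ∥ CU idle ⇒ 8c, clock 8
[1] DMA t1→B (3c) ∥ CU A:t0 (2c) ⇒ 3c, clock 11
[2] DMA t2→A (2c) ∥ CU B:t1 (3c) ⇒ 3c, clock 14
[3] DMA t3→B (5c) ∥ CU A:t2 (5c) ⇒ 5c, clock 19
[4] DMA t4→A (3c) ∥ CU B:t3 (8c) ⇒ 8c, clock 27
[5] DMA t5→B (8c) ∥ CU A:t4 (7c) ⇒ 8c, clock 35
[6] DMA t6→A (9c) ∥ CU B:t5 (9c) ⇒ 9c, clock 44
[7] DMA idle ∥ CU A:t6 (6c) ⇒ 6c, clock 50

end_cycle[5] = 35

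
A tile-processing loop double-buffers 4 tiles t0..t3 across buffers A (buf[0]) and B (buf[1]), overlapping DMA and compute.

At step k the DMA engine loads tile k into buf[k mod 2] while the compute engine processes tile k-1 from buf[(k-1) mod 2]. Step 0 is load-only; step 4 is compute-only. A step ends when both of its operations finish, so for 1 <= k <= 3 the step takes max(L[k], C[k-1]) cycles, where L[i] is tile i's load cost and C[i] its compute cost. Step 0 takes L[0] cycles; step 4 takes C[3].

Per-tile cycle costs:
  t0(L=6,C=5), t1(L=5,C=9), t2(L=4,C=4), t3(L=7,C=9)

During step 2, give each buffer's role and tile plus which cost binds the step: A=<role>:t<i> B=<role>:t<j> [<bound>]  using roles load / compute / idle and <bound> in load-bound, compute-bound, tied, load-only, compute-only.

k=0 load=t0/6c comp=- wait=6 total=6
k=1 load=t1/5c comp=t0/5c wait=5 total=11
k=2 load=t2/4c comp=t1/9c wait=9 total=20
k=3 load=t3/7c comp=t2/4c wait=7 total=27
k=4 load=- comp=t3/9c wait=9 total=36

step 2: A=load:t2 B=compute:t1 [compute-bound]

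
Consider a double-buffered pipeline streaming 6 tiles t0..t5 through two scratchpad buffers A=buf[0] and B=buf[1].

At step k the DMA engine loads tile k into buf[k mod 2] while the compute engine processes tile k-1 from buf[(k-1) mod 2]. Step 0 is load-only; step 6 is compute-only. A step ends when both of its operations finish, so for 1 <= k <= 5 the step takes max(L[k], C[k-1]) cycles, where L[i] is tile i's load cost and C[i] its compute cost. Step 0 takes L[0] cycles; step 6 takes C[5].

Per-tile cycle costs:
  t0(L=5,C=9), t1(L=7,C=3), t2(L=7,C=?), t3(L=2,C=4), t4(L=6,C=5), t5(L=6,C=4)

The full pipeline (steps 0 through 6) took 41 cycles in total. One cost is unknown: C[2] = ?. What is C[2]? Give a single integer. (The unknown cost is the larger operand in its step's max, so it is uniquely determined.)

C[2] = 4

step 0 = dur = L[0]=5 = 5
step 1 = dur = max(L[1]=7, C[0]=9) = 9
step 2 = dur = max(L[2]=7, C[1]=3) = 7
step 3 = dur = max(L[3]=2, C[2]=?) = C[2]  (unknown; binding)
step 4 = dur = max(L[4]=6, C[3]=4) = 6
step 5 = dur = max(L[5]=6, C[4]=5) = 6
step 6 = dur = C[5]=4 = 4
sum of known step durations = 37
dur[3] = total - known = 41 - 37 = 4
C[2] is the binding max in step 3, so C[2] = dur[3] = 4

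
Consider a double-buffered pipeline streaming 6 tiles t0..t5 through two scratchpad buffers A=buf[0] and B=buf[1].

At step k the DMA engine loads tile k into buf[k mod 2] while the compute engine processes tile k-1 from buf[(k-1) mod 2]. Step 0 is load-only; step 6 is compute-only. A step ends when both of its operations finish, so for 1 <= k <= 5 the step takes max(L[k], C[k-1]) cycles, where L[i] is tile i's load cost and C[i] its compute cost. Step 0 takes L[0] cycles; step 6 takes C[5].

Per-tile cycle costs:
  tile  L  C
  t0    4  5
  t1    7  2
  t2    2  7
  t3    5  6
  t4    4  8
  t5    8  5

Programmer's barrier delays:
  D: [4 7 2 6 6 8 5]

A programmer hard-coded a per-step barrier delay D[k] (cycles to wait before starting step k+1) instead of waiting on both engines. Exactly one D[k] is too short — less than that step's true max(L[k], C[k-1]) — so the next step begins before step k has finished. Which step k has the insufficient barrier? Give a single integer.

step 0: need L[0]=4 = 4; D[0]=4 ok
step 1: need max(L[1]=7,C[0]=5) = 7; D[1]=7 ok
step 2: need max(L[2]=2,C[1]=2) = 2; D[2]=2 ok
step 3: need max(L[3]=5,C[2]=7) = 7; D[3]=6 SHORT
step 4: need max(L[4]=4,C[3]=6) = 6; D[4]=6 ok
step 5: need max(L[5]=8,C[4]=8) = 8; D[5]=8 ok
step 6: need C[5]=5 = 5; D[6]=5 ok

hazard at step 3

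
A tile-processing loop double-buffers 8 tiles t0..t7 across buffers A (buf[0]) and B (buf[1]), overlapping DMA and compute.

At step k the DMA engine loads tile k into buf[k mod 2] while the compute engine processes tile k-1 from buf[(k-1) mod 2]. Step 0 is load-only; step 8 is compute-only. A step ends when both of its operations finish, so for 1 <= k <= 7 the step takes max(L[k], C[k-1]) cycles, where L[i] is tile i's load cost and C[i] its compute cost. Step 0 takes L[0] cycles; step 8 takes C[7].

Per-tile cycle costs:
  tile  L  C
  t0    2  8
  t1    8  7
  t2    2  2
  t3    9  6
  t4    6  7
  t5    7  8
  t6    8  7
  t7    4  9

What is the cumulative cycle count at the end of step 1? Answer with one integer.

end_cycle[1] = 10

  0. 2=2c; end=2; A:t0 B:-
  1. max(8,8)=8c; end=10; A:t0 B:t1
  2. max(2,7)=7c; end=17; A:t2 B:t1
  3. max(9,2)=9c; end=26; A:t2 B:t3
  4. max(6,6)=6c; end=32; A:t4 B:t3
  5. max(7,7)=7c; end=39; A:t4 B:t5
  6. max(8,8)=8c; end=47; A:t6 B:t5
  7. max(4,7)=7c; end=54; A:t6 B:t7
  8. 9=9c; end=63; A:t6 B:t7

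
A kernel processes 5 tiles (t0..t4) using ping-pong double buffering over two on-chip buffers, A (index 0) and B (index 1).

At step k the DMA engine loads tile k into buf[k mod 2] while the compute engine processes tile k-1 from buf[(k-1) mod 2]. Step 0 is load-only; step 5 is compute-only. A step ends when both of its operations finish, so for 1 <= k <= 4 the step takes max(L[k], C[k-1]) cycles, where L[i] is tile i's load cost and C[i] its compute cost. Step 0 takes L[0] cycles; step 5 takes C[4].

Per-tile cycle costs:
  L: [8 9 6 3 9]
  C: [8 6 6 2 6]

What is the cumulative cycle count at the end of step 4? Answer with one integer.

k=0 load=t0/8c comp=- wait=8 total=8
k=1 load=t1/9c comp=t0/8c wait=9 total=17
k=2 load=t2/6c comp=t1/6c wait=6 total=23
k=3 load=t3/3c comp=t2/6c wait=6 total=29
k=4 load=t4/9c comp=t3/2c wait=9 total=38
k=5 load=- comp=t4/6c wait=6 total=44

end_cycle[4] = 38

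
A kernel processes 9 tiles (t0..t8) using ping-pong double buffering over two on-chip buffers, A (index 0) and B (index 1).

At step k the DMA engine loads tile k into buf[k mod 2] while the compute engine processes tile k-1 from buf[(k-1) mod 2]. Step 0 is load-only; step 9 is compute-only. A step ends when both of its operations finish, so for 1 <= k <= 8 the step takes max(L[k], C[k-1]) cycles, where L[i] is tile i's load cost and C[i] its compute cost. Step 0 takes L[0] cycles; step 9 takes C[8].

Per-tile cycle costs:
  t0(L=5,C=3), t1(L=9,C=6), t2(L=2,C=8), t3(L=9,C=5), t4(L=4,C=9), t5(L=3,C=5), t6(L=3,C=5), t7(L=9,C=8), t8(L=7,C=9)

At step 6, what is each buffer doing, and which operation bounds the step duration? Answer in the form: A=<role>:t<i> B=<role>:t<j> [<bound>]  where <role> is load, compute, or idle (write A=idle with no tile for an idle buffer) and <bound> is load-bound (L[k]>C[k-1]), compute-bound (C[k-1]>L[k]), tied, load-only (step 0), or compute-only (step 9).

  0. 5=5c; end=5; A:t0 B:-
  1. max(9,3)=9c; end=14; A:t0 B:t1
  2. max(2,6)=6c; end=20; A:t2 B:t1
  3. max(9,8)=9c; end=29; A:t2 B:t3
  4. max(4,5)=5c; end=34; A:t4 B:t3
  5. max(3,9)=9c; end=43; A:t4 B:t5
  6. max(3,5)=5c; end=48; A:t6 B:t5
  7. max(9,5)=9c; end=57; A:t6 B:t7
  8. max(7,8)=8c; end=65; A:t8 B:t7
  9. 9=9c; end=74; A:t8 B:t7

step 6: A=load:t6 B=compute:t5 [compute-bound]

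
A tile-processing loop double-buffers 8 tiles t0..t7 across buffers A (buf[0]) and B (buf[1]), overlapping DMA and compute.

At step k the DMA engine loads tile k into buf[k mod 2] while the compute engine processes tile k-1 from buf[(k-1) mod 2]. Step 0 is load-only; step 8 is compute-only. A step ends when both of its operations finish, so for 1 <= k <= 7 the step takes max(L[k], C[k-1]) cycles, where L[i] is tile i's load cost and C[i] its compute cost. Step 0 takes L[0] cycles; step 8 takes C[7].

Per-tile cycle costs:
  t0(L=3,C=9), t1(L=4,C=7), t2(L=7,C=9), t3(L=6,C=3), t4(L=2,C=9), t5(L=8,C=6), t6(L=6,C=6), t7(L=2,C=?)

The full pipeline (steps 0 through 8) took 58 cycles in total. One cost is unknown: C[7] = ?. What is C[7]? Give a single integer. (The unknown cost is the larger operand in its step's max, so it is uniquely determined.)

C[7] = 6

step 0 → dur = L[0]=3 = 3
step 1 → dur = max(L[1]=4, C[0]=9) = 9
step 2 → dur = max(L[2]=7, C[1]=7) = 7
step 3 → dur = max(L[3]=6, C[2]=9) = 9
step 4 → dur = max(L[4]=2, C[3]=3) = 3
step 5 → dur = max(L[5]=8, C[4]=9) = 9
step 6 → dur = max(L[6]=6, C[5]=6) = 6
step 7 → dur = max(L[7]=2, C[6]=6) = 6
step 8 → dur = C[7]=? = C[7]  (unknown; binding)
sum of known step durations = 52
dur[8] = total - known = 58 - 52 = 6
C[7] is the binding max in step 8, so C[7] = dur[8] = 6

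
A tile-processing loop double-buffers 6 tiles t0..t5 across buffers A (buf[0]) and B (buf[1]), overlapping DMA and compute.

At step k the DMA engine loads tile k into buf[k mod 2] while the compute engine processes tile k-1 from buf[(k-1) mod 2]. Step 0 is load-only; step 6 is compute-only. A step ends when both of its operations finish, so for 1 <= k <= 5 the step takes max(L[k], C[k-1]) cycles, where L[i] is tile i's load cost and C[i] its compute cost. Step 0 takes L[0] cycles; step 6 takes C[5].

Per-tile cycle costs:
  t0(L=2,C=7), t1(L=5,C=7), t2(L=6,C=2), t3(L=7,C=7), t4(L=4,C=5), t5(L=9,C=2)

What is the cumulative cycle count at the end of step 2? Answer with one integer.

k=0 load=t0/2c comp=- wait=2 total=2
k=1 load=t1/5c comp=t0/7c wait=7 total=9
k=2 load=t2/6c comp=t1/7c wait=7 total=16
k=3 load=t3/7c comp=t2/2c wait=7 total=23
k=4 load=t4/4c comp=t3/7c wait=7 total=30
k=5 load=t5/9c comp=t4/5c wait=9 total=39
k=6 load=- comp=t5/2c wait=2 total=41

end_cycle[2] = 16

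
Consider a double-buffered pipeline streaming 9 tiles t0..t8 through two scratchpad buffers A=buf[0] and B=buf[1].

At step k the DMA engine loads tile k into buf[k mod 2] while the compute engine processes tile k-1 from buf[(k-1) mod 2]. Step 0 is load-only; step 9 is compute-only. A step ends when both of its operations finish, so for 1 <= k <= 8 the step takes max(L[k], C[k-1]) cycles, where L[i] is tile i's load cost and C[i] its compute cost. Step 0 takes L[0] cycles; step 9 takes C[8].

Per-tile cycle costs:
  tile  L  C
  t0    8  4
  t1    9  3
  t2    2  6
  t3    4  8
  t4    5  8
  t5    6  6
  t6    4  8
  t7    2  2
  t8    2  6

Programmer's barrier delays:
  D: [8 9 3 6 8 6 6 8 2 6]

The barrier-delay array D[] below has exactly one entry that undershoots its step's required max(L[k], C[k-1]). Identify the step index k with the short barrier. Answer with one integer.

hazard at step 5

k=0 barrier L[0]=8→8c, D[0]=8 ok
k=1 barrier max(L[1]=9,C[0]=4)→9c, D[1]=9 ok
k=2 barrier max(L[2]=2,C[1]=3)→3c, D[2]=3 ok
k=3 barrier max(L[3]=4,C[2]=6)→6c, D[3]=6 ok
k=4 barrier max(L[4]=5,C[3]=8)→8c, D[4]=8 ok
k=5 barrier max(L[5]=6,C[4]=8)→8c, D[5]=6 SHORT
k=6 barrier max(L[6]=4,C[5]=6)→6c, D[6]=6 ok
k=7 barrier max(L[7]=2,C[6]=8)→8c, D[7]=8 ok
k=8 barrier max(L[8]=2,C[7]=2)→2c, D[8]=2 ok
k=9 barrier C[8]=6→6c, D[9]=6 ok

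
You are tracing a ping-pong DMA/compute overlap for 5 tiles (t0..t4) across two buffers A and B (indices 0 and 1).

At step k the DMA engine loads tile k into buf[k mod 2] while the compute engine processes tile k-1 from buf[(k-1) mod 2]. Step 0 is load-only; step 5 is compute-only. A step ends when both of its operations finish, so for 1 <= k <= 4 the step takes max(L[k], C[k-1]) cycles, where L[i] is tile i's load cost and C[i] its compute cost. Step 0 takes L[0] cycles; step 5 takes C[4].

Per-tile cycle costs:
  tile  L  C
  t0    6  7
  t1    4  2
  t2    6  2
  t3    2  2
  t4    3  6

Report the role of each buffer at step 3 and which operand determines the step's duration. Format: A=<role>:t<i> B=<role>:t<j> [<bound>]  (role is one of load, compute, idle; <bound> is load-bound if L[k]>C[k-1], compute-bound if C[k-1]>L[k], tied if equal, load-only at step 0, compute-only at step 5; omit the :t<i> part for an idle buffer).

step 3: A=compute:t2 B=load:t3 [tied]

[0] DMA t0→A (6c) ∥ CU idle ⇒ 6c, clock 6
[1] DMA t1→B (4c) ∥ CU A:t0 (7c) ⇒ 7c, clock 13
[2] DMA t2→A (6c) ∥ CU B:t1 (2c) ⇒ 6c, clock 19
[3] DMA t3→B (2c) ∥ CU A:t2 (2c) ⇒ 2c, clock 21
[4] DMA t4→A (3c) ∥ CU B:t3 (2c) ⇒ 3c, clock 24
[5] DMA idle ∥ CU A:t4 (6c) ⇒ 6c, clock 30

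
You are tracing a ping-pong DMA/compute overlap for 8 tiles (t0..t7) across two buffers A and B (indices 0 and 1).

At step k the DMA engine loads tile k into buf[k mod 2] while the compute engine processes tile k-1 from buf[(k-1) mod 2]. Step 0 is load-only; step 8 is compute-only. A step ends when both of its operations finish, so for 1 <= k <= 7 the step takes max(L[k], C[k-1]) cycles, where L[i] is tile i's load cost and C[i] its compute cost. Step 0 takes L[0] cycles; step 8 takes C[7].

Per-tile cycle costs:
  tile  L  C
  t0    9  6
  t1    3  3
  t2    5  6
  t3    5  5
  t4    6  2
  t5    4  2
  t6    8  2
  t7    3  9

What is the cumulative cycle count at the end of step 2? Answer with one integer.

end_cycle[2] = 20

k=0 load=t0/9c comp=- wait=9 total=9
k=1 load=t1/3c comp=t0/6c wait=6 total=15
k=2 load=t2/5c comp=t1/3c wait=5 total=20
k=3 load=t3/5c comp=t2/6c wait=6 total=26
k=4 load=t4/6c comp=t3/5c wait=6 total=32
k=5 load=t5/4c comp=t4/2c wait=4 total=36
k=6 load=t6/8c comp=t5/2c wait=8 total=44
k=7 load=t7/3c comp=t6/2c wait=3 total=47
k=8 load=- comp=t7/9c wait=9 total=56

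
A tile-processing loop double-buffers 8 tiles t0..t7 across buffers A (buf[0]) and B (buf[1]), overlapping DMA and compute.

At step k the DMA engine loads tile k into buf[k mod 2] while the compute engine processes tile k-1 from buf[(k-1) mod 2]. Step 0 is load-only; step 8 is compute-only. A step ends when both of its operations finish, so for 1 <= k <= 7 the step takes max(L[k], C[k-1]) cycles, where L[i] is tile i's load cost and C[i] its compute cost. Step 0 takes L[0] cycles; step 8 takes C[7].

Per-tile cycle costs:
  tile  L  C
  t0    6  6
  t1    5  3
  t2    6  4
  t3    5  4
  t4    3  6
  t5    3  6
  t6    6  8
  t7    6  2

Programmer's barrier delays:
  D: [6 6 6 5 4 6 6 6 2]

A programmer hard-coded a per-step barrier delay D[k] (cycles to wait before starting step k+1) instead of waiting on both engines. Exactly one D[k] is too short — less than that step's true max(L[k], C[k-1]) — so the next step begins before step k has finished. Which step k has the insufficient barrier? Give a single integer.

[0] required=L[0]=6=6 vs D=6 ok
[1] required=max(L[1]=5,C[0]=6)=6 vs D=6 ok
[2] required=max(L[2]=6,C[1]=3)=6 vs D=6 ok
[3] required=max(L[3]=5,C[2]=4)=5 vs D=5 ok
[4] required=max(L[4]=3,C[3]=4)=4 vs D=4 ok
[5] required=max(L[5]=3,C[4]=6)=6 vs D=6 ok
[6] required=max(L[6]=6,C[5]=6)=6 vs D=6 ok
[7] required=max(L[7]=6,C[6]=8)=8 vs D=6 SHORT
[8] required=C[7]=2=2 vs D=2 ok

hazard at step 7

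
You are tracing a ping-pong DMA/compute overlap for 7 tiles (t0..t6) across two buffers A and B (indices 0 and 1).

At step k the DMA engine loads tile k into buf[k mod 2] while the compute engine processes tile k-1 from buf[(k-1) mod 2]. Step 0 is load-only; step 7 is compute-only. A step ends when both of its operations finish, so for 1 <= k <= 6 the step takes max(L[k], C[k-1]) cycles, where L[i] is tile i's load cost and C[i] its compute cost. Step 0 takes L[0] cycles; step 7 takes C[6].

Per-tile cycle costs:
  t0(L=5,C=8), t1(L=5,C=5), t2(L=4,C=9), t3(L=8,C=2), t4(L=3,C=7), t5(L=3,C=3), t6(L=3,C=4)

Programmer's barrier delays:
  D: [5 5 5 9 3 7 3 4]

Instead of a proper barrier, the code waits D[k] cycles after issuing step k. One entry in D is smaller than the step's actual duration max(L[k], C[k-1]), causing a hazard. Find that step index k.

step 0: need L[0]=5 = 5; D[0]=5 ok
step 1: need max(L[1]=5,C[0]=8) = 8; D[1]=5 SHORT
step 2: need max(L[2]=4,C[1]=5) = 5; D[2]=5 ok
step 3: need max(L[3]=8,C[2]=9) = 9; D[3]=9 ok
step 4: need max(L[4]=3,C[3]=2) = 3; D[4]=3 ok
step 5: need max(L[5]=3,C[4]=7) = 7; D[5]=7 ok
step 6: need max(L[6]=3,C[5]=3) = 3; D[6]=3 ok
step 7: need C[6]=4 = 4; D[7]=4 ok

hazard at step 1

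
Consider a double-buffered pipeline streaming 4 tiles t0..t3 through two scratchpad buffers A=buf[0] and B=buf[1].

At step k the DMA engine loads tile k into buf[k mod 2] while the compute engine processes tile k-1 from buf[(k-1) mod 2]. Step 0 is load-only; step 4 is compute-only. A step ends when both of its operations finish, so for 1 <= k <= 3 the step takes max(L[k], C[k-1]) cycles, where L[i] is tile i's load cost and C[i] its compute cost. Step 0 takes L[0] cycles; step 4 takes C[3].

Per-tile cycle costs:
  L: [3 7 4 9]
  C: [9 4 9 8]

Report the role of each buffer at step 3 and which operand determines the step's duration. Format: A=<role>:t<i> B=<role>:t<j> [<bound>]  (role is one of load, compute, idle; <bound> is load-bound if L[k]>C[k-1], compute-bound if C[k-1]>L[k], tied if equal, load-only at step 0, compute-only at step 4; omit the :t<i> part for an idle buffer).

step 3: A=compute:t2 B=load:t3 [tied]

k=0 load=t0/3c comp=- wait=3 total=3
k=1 load=t1/7c comp=t0/9c wait=9 total=12
k=2 load=t2/4c comp=t1/4c wait=4 total=16
k=3 load=t3/9c comp=t2/9c wait=9 total=25
k=4 load=- comp=t3/8c wait=8 total=33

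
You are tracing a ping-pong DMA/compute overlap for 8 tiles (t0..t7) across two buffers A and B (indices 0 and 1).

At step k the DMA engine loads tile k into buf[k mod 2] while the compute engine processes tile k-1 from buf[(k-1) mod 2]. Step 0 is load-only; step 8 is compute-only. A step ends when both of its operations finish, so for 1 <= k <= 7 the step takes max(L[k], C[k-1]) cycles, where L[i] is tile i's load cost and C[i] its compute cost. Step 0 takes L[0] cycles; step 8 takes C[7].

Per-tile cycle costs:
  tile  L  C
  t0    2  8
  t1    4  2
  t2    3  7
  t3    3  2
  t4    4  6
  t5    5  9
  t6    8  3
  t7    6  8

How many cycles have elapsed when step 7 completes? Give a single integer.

  0. 2=2c; end=2; A:t0 B:-
  1. max(4,8)=8c; end=10; A:t0 B:t1
  2. max(3,2)=3c; end=13; A:t2 B:t1
  3. max(3,7)=7c; end=20; A:t2 B:t3
  4. max(4,2)=4c; end=24; A:t4 B:t3
  5. max(5,6)=6c; end=30; A:t4 B:t5
  6. max(8,9)=9c; end=39; A:t6 B:t5
  7. max(6,3)=6c; end=45; A:t6 B:t7
  8. 8=8c; end=53; A:t6 B:t7

end_cycle[7] = 45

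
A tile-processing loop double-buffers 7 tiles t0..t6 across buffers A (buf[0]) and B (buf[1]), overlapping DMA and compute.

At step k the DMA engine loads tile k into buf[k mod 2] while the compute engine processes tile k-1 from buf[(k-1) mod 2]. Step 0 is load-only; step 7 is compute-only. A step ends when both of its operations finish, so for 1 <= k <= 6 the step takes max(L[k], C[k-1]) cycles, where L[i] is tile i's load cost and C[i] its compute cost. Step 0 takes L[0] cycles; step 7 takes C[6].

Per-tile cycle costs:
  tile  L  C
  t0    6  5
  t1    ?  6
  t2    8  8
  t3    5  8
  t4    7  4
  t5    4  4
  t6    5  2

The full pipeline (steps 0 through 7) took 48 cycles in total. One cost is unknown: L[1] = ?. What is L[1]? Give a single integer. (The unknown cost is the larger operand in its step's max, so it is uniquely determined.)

step 0 → dur = L[0]=6 = 6
step 1 → dur = max(L[1]=?, C[0]=5) = L[1]  (unknown; binding)
step 2 → dur = max(L[2]=8, C[1]=6) = 8
step 3 → dur = max(L[3]=5, C[2]=8) = 8
step 4 → dur = max(L[4]=7, C[3]=8) = 8
step 5 → dur = max(L[5]=4, C[4]=4) = 4
step 6 → dur = max(L[6]=5, C[5]=4) = 5
step 7 → dur = C[6]=2 = 2
sum of known step durations = 41
dur[1] = total - known = 48 - 41 = 7
L[1] is the binding max in step 1, so L[1] = dur[1] = 7

L[1] = 7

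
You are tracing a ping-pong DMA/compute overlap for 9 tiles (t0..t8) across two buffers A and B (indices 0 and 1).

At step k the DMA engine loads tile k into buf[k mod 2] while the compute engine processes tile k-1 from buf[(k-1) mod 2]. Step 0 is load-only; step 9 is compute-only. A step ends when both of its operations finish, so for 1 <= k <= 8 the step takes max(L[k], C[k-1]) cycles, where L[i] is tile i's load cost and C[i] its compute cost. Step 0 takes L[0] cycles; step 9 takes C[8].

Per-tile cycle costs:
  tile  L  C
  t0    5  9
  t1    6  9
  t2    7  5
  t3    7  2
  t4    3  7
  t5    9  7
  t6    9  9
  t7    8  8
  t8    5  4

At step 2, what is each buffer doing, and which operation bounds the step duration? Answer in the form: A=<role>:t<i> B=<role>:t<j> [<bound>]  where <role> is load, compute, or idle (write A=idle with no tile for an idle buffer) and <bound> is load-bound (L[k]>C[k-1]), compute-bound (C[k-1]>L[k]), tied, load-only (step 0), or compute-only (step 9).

step 2: A=load:t2 B=compute:t1 [compute-bound]

  0. 5=5c; end=5; A:t0 B:-
  1. max(6,9)=9c; end=14; A:t0 B:t1
  2. max(7,9)=9c; end=23; A:t2 B:t1
  3. max(7,5)=7c; end=30; A:t2 B:t3
  4. max(3,2)=3c; end=33; A:t4 B:t3
  5. max(9,7)=9c; end=42; A:t4 B:t5
  6. max(9,7)=9c; end=51; A:t6 B:t5
  7. max(8,9)=9c; end=60; A:t6 B:t7
  8. max(5,8)=8c; end=68; A:t8 B:t7
  9. 4=4c; end=72; A:t8 B:t7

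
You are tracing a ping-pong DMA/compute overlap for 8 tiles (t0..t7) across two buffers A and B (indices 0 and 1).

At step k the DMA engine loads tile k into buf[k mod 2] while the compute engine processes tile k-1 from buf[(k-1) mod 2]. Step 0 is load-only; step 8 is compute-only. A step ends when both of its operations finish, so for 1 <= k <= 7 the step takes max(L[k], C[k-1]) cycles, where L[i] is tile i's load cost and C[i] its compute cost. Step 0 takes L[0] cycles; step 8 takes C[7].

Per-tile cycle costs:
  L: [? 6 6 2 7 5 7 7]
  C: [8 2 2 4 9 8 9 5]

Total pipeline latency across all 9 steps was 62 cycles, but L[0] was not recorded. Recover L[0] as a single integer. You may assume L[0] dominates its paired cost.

L[0] = 8

step 0: dur = L[0]=? = L[0]  (unknown; binding)
step 1: dur = max(L[1]=6, C[0]=8) = 8
step 2: dur = max(L[2]=6, C[1]=2) = 6
step 3: dur = max(L[3]=2, C[2]=2) = 2
step 4: dur = max(L[4]=7, C[3]=4) = 7
step 5: dur = max(L[5]=5, C[4]=9) = 9
step 6: dur = max(L[6]=7, C[5]=8) = 8
step 7: dur = max(L[7]=7, C[6]=9) = 9
step 8: dur = C[7]=5 = 5
sum of known step durations = 54
dur[0] = total - known = 62 - 54 = 8
L[0] is the binding max in step 0, so L[0] = dur[0] = 8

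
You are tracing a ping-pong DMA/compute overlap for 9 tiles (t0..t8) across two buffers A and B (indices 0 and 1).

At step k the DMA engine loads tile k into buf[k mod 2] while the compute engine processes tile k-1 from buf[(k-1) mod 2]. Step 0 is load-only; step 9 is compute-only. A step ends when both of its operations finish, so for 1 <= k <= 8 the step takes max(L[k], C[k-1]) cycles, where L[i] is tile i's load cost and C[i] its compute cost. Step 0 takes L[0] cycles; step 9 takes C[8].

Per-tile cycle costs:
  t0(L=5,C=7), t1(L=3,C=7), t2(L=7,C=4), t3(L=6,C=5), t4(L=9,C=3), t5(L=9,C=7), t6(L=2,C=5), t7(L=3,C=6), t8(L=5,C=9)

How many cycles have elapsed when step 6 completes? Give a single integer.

  0. 5=5c; end=5; A:t0 B:-
  1. max(3,7)=7c; end=12; A:t0 B:t1
  2. max(7,7)=7c; end=19; A:t2 B:t1
  3. max(6,4)=6c; end=25; A:t2 B:t3
  4. max(9,5)=9c; end=34; A:t4 B:t3
  5. max(9,3)=9c; end=43; A:t4 B:t5
  6. max(2,7)=7c; end=50; A:t6 B:t5
  7. max(3,5)=5c; end=55; A:t6 B:t7
  8. max(5,6)=6c; end=61; A:t8 B:t7
  9. 9=9c; end=70; A:t8 B:t7

end_cycle[6] = 50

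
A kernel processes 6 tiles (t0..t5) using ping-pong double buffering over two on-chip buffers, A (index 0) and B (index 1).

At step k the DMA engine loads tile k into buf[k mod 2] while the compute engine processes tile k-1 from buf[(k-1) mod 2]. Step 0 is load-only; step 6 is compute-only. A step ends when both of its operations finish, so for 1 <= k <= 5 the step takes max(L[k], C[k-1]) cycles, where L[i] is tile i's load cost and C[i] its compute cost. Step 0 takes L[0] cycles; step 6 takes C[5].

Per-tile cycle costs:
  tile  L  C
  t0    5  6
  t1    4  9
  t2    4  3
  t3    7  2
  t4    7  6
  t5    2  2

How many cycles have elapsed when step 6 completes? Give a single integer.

end_cycle[6] = 42

  0. 5=5c; end=5; A:t0 B:-
  1. max(4,6)=6c; end=11; A:t0 B:t1
  2. max(4,9)=9c; end=20; A:t2 B:t1
  3. max(7,3)=7c; end=27; A:t2 B:t3
  4. max(7,2)=7c; end=34; A:t4 B:t3
  5. max(2,6)=6c; end=40; A:t4 B:t5
  6. 2=2c; end=42; A:t4 B:t5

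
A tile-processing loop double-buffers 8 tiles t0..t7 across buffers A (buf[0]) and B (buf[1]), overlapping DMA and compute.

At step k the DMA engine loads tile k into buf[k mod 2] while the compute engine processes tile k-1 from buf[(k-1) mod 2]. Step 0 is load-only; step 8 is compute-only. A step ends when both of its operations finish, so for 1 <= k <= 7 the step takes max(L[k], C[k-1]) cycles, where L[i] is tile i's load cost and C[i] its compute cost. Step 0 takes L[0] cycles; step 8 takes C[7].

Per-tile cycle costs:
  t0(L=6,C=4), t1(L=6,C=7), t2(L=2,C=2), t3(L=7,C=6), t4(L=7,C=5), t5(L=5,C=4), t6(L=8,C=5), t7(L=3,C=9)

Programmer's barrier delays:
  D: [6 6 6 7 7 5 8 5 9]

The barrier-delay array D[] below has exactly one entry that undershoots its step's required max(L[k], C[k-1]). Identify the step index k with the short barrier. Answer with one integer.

hazard at step 2

[0] required=L[0]=6=6 vs D=6 ok
[1] required=max(L[1]=6,C[0]=4)=6 vs D=6 ok
[2] required=max(L[2]=2,C[1]=7)=7 vs D=6 SHORT
[3] required=max(L[3]=7,C[2]=2)=7 vs D=7 ok
[4] required=max(L[4]=7,C[3]=6)=7 vs D=7 ok
[5] required=max(L[5]=5,C[4]=5)=5 vs D=5 ok
[6] required=max(L[6]=8,C[5]=4)=8 vs D=8 ok
[7] required=max(L[7]=3,C[6]=5)=5 vs D=5 ok
[8] required=C[7]=9=9 vs D=9 ok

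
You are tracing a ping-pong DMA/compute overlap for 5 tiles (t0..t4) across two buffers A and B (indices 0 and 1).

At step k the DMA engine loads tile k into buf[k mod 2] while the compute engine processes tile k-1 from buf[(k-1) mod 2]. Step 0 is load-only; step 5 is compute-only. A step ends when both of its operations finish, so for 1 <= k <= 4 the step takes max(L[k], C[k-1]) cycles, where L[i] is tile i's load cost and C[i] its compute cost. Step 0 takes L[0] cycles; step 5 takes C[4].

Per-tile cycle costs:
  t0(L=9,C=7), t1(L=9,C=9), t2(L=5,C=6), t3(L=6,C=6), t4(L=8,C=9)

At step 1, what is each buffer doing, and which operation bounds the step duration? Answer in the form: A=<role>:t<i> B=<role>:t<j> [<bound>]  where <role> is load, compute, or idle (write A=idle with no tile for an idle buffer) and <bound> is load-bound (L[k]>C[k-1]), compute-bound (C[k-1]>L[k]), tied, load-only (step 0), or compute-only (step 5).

k=0 load=t0/9c comp=- wait=9 total=9
k=1 load=t1/9c comp=t0/7c wait=9 total=18
k=2 load=t2/5c comp=t1/9c wait=9 total=27
k=3 load=t3/6c comp=t2/6c wait=6 total=33
k=4 load=t4/8c comp=t3/6c wait=8 total=41
k=5 load=- comp=t4/9c wait=9 total=50

step 1: A=compute:t0 B=load:t1 [load-bound]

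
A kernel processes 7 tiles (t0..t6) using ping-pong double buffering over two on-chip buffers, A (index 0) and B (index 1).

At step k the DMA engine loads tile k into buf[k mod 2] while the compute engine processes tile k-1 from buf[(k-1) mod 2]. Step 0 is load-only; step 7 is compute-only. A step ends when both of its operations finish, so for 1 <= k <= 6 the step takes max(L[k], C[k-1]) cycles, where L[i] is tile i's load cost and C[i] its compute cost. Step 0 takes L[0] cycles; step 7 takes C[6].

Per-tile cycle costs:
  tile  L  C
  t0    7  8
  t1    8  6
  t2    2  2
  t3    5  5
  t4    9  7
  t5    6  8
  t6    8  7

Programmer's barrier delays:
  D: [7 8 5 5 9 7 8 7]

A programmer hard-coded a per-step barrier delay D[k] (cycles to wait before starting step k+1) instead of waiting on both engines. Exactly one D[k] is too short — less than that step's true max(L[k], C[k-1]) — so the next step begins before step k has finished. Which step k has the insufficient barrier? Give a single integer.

hazard at step 2

step 0: need L[0]=7 = 7; D[0]=7 ok
step 1: need max(L[1]=8,C[0]=8) = 8; D[1]=8 ok
step 2: need max(L[2]=2,C[1]=6) = 6; D[2]=5 SHORT
step 3: need max(L[3]=5,C[2]=2) = 5; D[3]=5 ok
step 4: need max(L[4]=9,C[3]=5) = 9; D[4]=9 ok
step 5: need max(L[5]=6,C[4]=7) = 7; D[5]=7 ok
step 6: need max(L[6]=8,C[5]=8) = 8; D[6]=8 ok
step 7: need C[6]=7 = 7; D[7]=7 ok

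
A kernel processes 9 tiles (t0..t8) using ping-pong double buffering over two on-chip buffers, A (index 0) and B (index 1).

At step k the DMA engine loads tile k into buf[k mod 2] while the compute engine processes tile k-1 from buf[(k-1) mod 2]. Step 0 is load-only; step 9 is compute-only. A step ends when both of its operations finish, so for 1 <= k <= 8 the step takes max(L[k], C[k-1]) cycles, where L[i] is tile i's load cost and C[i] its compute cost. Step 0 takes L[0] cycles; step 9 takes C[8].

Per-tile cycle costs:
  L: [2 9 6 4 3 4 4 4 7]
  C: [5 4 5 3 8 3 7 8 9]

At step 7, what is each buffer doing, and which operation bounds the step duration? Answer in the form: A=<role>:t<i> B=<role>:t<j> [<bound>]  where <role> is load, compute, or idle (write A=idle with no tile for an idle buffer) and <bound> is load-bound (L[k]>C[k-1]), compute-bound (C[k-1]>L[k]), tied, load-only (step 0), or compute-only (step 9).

step 7: A=compute:t6 B=load:t7 [compute-bound]

[0] DMA t0→A (2c) ∥ CU idle ⇒ 2c, clock 2
[1] DMA t1→B (9c) ∥ CU A:t0 (5c) ⇒ 9c, clock 11
[2] DMA t2→A (6c) ∥ CU B:t1 (4c) ⇒ 6c, clock 17
[3] DMA t3→B (4c) ∥ CU A:t2 (5c) ⇒ 5c, clock 22
[4] DMA t4→A (3c) ∥ CU B:t3 (3c) ⇒ 3c, clock 25
[5] DMA t5→B (4c) ∥ CU A:t4 (8c) ⇒ 8c, clock 33
[6] DMA t6→A (4c) ∥ CU B:t5 (3c) ⇒ 4c, clock 37
[7] DMA t7→B (4c) ∥ CU A:t6 (7c) ⇒ 7c, clock 44
[8] DMA t8→A (7c) ∥ CU B:t7 (8c) ⇒ 8c, clock 52
[9] DMA idle ∥ CU A:t8 (9c) ⇒ 9c, clock 61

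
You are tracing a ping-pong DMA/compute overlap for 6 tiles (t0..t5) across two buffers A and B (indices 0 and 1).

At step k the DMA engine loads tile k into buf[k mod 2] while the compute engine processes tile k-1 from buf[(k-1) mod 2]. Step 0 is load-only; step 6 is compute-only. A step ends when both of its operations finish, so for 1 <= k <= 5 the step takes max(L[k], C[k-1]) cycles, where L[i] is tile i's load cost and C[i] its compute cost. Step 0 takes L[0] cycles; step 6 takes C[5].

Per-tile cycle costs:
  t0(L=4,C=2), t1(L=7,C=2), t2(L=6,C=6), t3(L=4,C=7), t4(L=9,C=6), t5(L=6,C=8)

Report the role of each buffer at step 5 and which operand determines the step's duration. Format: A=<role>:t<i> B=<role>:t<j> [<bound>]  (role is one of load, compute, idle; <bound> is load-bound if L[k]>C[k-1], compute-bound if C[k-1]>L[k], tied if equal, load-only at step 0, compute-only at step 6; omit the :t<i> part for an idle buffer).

k=0 load=t0/4c comp=- wait=4 total=4
k=1 load=t1/7c comp=t0/2c wait=7 total=11
k=2 load=t2/6c comp=t1/2c wait=6 total=17
k=3 load=t3/4c comp=t2/6c wait=6 total=23
k=4 load=t4/9c comp=t3/7c wait=9 total=32
k=5 load=t5/6c comp=t4/6c wait=6 total=38
k=6 load=- comp=t5/8c wait=8 total=46

step 5: A=compute:t4 B=load:t5 [tied]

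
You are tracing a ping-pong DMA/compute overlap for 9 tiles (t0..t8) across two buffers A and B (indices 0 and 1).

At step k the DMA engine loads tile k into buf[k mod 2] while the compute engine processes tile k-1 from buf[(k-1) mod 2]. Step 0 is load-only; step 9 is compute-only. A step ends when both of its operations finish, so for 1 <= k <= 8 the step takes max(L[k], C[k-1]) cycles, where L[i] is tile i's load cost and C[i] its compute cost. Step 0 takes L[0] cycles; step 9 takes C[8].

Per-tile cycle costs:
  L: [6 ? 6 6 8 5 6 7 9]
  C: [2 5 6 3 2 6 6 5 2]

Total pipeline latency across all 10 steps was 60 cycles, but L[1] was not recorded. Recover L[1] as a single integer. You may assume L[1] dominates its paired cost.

step 0 | dur = L[0]=6 = 6
step 1 | dur = max(L[1]=?, C[0]=2) = L[1]  (unknown; binding)
step 2 | dur = max(L[2]=6, C[1]=5) = 6
step 3 | dur = max(L[3]=6, C[2]=6) = 6
step 4 | dur = max(L[4]=8, C[3]=3) = 8
step 5 | dur = max(L[5]=5, C[4]=2) = 5
step 6 | dur = max(L[6]=6, C[5]=6) = 6
step 7 | dur = max(L[7]=7, C[6]=6) = 7
step 8 | dur = max(L[8]=9, C[7]=5) = 9
step 9 | dur = C[8]=2 = 2
sum of known step durations = 55
dur[1] = total - known = 60 - 55 = 5
L[1] is the binding max in step 1, so L[1] = dur[1] = 5

L[1] = 5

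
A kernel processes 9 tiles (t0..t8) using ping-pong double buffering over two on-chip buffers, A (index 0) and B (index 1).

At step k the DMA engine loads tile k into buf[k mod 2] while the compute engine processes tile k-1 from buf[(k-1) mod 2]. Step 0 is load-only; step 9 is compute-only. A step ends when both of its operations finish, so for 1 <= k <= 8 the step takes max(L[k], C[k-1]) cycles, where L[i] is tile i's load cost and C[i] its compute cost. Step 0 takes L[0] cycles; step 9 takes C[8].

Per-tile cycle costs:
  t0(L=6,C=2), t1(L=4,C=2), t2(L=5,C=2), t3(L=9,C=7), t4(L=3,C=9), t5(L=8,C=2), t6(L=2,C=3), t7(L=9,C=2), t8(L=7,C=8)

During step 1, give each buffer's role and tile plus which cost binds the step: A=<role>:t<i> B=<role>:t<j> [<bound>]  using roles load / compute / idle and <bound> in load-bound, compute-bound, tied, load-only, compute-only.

[0] DMA t0→A (6c) ∥ CU idle ⇒ 6c, clock 6
[1] DMA t1→B (4c) ∥ CU A:t0 (2c) ⇒ 4c, clock 10
[2] DMA t2→A (5c) ∥ CU B:t1 (2c) ⇒ 5c, clock 15
[3] DMA t3→B (9c) ∥ CU A:t2 (2c) ⇒ 9c, clock 24
[4] DMA t4→A (3c) ∥ CU B:t3 (7c) ⇒ 7c, clock 31
[5] DMA t5→B (8c) ∥ CU A:t4 (9c) ⇒ 9c, clock 40
[6] DMA t6→A (2c) ∥ CU B:t5 (2c) ⇒ 2c, clock 42
[7] DMA t7→B (9c) ∥ CU A:t6 (3c) ⇒ 9c, clock 51
[8] DMA t8→A (7c) ∥ CU B:t7 (2c) ⇒ 7c, clock 58
[9] DMA idle ∥ CU A:t8 (8c) ⇒ 8c, clock 66

step 1: A=compute:t0 B=load:t1 [load-bound]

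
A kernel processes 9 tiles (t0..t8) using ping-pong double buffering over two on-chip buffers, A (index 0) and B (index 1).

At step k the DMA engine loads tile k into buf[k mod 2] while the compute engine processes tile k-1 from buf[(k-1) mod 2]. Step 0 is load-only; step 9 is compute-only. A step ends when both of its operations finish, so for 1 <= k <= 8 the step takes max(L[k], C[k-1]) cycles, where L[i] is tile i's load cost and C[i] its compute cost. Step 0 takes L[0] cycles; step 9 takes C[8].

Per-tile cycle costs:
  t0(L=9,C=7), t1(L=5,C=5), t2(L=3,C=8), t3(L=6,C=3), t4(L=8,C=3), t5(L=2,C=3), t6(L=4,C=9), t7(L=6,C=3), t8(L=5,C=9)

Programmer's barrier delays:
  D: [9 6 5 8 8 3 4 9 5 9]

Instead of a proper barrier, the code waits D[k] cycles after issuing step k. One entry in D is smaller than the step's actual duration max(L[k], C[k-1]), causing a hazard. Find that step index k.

k=0 barrier L[0]=9→9c, D[0]=9 ok
k=1 barrier max(L[1]=5,C[0]=7)→7c, D[1]=6 SHORT
k=2 barrier max(L[2]=3,C[1]=5)→5c, D[2]=5 ok
k=3 barrier max(L[3]=6,C[2]=8)→8c, D[3]=8 ok
k=4 barrier max(L[4]=8,C[3]=3)→8c, D[4]=8 ok
k=5 barrier max(L[5]=2,C[4]=3)→3c, D[5]=3 ok
k=6 barrier max(L[6]=4,C[5]=3)→4c, D[6]=4 ok
k=7 barrier max(L[7]=6,C[6]=9)→9c, D[7]=9 ok
k=8 barrier max(L[8]=5,C[7]=3)→5c, D[8]=5 ok
k=9 barrier C[8]=9→9c, D[9]=9 ok

hazard at step 1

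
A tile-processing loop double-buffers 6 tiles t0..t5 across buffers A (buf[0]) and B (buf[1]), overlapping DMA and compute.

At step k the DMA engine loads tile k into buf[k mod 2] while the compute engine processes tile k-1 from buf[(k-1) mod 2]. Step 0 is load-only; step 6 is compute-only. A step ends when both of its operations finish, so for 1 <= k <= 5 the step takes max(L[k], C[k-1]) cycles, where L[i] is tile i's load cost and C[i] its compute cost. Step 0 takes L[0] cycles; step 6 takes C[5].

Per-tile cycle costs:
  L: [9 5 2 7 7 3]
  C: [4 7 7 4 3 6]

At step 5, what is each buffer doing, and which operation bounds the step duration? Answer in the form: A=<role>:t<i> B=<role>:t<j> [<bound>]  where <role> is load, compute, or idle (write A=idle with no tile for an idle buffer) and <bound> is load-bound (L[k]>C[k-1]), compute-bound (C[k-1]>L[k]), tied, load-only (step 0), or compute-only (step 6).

step 5: A=compute:t4 B=load:t5 [tied]

  0. 9=9c; end=9; A:t0 B:-
  1. max(5,4)=5c; end=14; A:t0 B:t1
  2. max(2,7)=7c; end=21; A:t2 B:t1
  3. max(7,7)=7c; end=28; A:t2 B:t3
  4. max(7,4)=7c; end=35; A:t4 B:t3
  5. max(3,3)=3c; end=38; A:t4 B:t5
  6. 6=6c; end=44; A:t4 B:t5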